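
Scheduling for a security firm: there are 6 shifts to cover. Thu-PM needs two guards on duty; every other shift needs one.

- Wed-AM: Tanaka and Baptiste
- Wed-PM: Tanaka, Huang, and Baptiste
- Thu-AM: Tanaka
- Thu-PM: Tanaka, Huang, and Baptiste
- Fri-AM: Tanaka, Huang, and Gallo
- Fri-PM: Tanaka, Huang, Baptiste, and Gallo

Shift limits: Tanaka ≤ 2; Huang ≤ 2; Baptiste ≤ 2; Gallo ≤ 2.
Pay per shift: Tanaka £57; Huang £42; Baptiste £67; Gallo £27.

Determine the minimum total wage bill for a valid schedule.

£319

Thu-AM can only be covered by Tanaka, so that assignment is forced.
Picking the cheapest available guard for each shift independently would cost £309, but that ignores the shift limits.
An optimal schedule: Wed-AM→Tanaka, Wed-PM→Huang, Thu-AM→Tanaka, Thu-PM→Huang+Baptiste, Fri-AM→Gallo, Fri-PM→Gallo.
Total: 57 + 42 + 57 + 42 + 67 + 27 + 27 = £319.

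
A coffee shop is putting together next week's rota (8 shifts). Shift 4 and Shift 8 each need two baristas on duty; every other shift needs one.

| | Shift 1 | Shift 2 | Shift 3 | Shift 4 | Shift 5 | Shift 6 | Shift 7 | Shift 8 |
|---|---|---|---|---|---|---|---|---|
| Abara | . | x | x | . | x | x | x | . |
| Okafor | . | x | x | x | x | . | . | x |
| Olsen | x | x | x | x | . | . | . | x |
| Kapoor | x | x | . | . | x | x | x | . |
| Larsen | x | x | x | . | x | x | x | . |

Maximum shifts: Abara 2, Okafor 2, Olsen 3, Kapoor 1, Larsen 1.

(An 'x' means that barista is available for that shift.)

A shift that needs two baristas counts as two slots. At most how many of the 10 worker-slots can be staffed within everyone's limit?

Total capacity across all baristas is 2+2+3+1+1 = 9, and 10 slots are needed, so at most 9 can be filled.
An assignment achieving 9: Shift 1→Olsen, Shift 3→Larsen, Shift 4→Okafor+Olsen, Shift 5→Kapoor, Shift 6→Abara, Shift 7→Abara, Shift 8→Okafor+Olsen.
Loads: Abara 2/2, Okafor 2/2, Olsen 3/3, Kapoor 1/1, Larsen 1/1.

9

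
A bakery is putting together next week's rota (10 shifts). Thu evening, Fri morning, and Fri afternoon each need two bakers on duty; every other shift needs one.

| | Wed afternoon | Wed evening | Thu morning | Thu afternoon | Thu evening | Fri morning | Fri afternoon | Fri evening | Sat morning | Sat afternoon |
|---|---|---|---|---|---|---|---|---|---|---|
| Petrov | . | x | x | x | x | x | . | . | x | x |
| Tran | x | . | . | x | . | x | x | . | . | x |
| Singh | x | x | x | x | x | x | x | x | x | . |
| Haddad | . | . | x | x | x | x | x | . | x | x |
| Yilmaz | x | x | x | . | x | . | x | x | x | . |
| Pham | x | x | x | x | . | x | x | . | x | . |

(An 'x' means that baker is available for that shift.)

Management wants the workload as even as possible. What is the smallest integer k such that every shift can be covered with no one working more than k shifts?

3

With 6 bakers and 13 worker-slots to fill, someone must work at least ⌈13/6⌉ = 3 shifts, so k ≥ 3.
k = 3 works: Wed afternoon→Tran, Wed evening→Petrov, Thu morning→Petrov, Thu afternoon→Tran, Thu evening→Singh+Haddad, Fri morning→Tran+Haddad, Fri afternoon→Haddad+Yilmaz, Fri evening→Singh, Sat morning→Singh, Sat afternoon→Petrov.
Loads: Petrov 3, Tran 3, Singh 3, Haddad 3, Yilmaz 1, Pham 0 — all ≤ 3.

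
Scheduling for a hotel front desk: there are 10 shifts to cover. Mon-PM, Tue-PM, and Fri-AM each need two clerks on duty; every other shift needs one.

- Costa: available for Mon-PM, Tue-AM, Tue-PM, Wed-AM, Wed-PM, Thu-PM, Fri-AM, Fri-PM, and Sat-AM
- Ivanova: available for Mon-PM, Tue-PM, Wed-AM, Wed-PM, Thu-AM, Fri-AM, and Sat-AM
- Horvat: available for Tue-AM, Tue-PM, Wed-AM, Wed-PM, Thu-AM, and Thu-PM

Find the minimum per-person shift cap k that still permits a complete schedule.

With 3 clerks and 13 worker-slots to fill, someone must work at least ⌈13/3⌉ = 5 shifts, so k ≥ 5.
k = 5 works: Mon-PM→Costa+Ivanova, Tue-AM→Costa, Tue-PM→Ivanova+Horvat, Wed-AM→Horvat, Wed-PM→Horvat, Thu-AM→Ivanova, Thu-PM→Costa, Fri-AM→Costa+Ivanova, Fri-PM→Costa, Sat-AM→Ivanova.
Loads: Costa 5, Ivanova 5, Horvat 3 — all ≤ 5.

5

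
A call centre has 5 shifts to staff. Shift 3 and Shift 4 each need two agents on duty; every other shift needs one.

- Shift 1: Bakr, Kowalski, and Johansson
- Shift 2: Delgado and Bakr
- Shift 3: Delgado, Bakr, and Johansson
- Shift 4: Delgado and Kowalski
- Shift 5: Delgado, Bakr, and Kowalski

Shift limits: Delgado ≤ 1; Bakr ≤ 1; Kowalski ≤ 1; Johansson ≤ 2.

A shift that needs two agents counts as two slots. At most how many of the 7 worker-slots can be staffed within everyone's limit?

5

Total capacity across all agents is 1+1+1+2 = 5, and 7 slots are needed, so at most 5 can be filled.
An assignment achieving 5: Shift 1→Johansson, Shift 2→Delgado, Shift 3→Bakr+Johansson, Shift 4→Kowalski.
Loads: Delgado 1/1, Bakr 1/1, Kowalski 1/1, Johansson 2/2.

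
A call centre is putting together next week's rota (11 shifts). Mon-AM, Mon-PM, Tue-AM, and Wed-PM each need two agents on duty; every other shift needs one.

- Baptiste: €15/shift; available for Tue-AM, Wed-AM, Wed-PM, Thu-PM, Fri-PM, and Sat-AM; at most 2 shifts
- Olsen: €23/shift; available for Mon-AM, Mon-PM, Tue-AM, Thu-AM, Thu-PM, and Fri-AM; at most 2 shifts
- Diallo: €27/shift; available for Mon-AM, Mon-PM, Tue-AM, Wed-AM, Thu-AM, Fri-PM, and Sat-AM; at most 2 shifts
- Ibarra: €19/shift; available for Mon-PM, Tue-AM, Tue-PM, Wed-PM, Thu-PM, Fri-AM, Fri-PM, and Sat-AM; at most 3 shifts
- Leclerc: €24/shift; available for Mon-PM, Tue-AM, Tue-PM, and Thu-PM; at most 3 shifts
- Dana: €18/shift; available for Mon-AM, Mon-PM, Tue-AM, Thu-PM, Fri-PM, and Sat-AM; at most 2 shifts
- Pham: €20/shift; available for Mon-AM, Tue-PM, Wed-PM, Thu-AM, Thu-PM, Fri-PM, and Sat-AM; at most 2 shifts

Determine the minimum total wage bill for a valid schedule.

€308

Picking the cheapest available agent for each shift independently would cost €260, but that ignores the shift limits.
An optimal schedule: Mon-AM→Pham+Olsen, Mon-PM→Olsen+Leclerc, Tue-AM→Leclerc+Diallo, Tue-PM→Ibarra, Wed-AM→Baptiste, Wed-PM→Baptiste+Ibarra, Thu-AM→Pham, Thu-PM→Leclerc, Fri-AM→Ibarra, Fri-PM→Dana, Sat-AM→Dana.
Total: 20 + 23 + 23 + 24 + 24 + 27 + 19 + 15 + 15 + 19 + 20 + 24 + 19 + 18 + 18 = €308.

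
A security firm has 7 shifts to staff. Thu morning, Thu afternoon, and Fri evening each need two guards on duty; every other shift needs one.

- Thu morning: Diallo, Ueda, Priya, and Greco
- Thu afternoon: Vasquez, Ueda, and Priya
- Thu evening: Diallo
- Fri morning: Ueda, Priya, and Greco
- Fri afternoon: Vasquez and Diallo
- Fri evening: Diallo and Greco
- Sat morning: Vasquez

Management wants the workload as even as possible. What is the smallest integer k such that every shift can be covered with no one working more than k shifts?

With 5 guards and 10 worker-slots to fill, someone must work at least ⌈10/5⌉ = 2 shifts, so k ≥ 2.
k = 2 works: Thu morning→Priya+Greco, Thu afternoon→Ueda+Priya, Thu evening→Diallo, Fri morning→Ueda, Fri afternoon→Vasquez, Fri evening→Diallo+Greco, Sat morning→Vasquez.
Loads: Vasquez 2, Diallo 2, Ueda 2, Priya 2, Greco 2 — all ≤ 2.

2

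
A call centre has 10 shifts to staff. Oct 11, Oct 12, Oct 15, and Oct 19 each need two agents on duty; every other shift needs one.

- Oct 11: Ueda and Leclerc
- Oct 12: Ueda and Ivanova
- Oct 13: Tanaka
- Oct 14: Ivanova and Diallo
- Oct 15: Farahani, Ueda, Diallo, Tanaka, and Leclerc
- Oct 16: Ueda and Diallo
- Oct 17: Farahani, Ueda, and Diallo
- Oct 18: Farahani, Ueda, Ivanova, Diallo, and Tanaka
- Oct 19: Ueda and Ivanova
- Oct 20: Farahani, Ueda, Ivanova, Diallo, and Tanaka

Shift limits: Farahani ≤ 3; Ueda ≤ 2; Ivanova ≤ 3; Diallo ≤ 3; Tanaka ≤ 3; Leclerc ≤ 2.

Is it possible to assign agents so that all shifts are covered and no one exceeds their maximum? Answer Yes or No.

No

Total capacity is 16 and 14 slots are needed, so capacity alone doesn't rule it out.
Shifts {Oct 11, Oct 12, Oct 19} need 6 worker-slots in total, but the agents available for any of those shifts (Ueda, Ivanova, and Leclerc) can supply at most 5 among them. So no valid schedule exists.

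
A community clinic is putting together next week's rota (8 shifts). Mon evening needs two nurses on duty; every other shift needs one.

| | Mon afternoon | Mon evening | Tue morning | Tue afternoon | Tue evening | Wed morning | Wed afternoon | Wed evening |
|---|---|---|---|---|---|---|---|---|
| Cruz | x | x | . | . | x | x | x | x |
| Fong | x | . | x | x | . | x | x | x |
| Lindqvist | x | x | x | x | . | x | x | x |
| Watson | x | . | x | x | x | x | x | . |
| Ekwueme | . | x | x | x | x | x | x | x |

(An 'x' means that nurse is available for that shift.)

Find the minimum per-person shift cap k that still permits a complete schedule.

2

With 5 nurses and 9 worker-slots to fill, someone must work at least ⌈9/5⌉ = 2 shifts, so k ≥ 2.
k = 2 works: Mon afternoon→Fong, Mon evening→Cruz+Lindqvist, Tue morning→Fong, Tue afternoon→Lindqvist, Tue evening→Cruz, Wed morning→Watson, Wed afternoon→Watson, Wed evening→Ekwueme.
Loads: Cruz 2, Fong 2, Lindqvist 2, Watson 2, Ekwueme 1 — all ≤ 2.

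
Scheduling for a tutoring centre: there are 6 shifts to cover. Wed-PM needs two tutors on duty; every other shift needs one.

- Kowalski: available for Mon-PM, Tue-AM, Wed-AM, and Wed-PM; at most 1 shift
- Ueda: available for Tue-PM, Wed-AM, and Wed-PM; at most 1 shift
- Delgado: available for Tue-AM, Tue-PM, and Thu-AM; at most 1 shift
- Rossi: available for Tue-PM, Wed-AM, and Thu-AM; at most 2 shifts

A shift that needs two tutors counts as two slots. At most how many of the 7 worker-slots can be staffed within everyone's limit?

5

Total capacity across all tutors is 1+1+1+2 = 5, and 7 slots are needed, so at most 5 can be filled.
An assignment achieving 5: Mon-PM→Kowalski, Tue-AM→Delgado, Tue-PM→Rossi, Wed-PM→Ueda, Thu-AM→Rossi.
Loads: Kowalski 1/1, Ueda 1/1, Delgado 1/1, Rossi 2/2.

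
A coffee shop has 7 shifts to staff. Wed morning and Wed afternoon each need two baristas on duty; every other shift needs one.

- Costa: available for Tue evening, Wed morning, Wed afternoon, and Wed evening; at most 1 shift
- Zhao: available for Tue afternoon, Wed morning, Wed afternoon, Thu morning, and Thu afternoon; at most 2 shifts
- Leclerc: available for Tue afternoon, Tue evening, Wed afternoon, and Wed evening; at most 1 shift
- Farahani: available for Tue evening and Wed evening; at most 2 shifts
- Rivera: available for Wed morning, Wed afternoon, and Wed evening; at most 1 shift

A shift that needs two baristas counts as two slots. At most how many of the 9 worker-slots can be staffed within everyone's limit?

Total capacity across all baristas is 1+2+1+2+1 = 7, and 9 slots are needed, so at most 7 can be filled.
An assignment achieving 7: Tue afternoon→Leclerc, Tue evening→Farahani, Wed morning→Costa+Rivera, Wed evening→Farahani, Thu morning→Zhao, Thu afternoon→Zhao.
Loads: Costa 1/1, Zhao 2/2, Leclerc 1/1, Farahani 2/2, Rivera 1/1.

7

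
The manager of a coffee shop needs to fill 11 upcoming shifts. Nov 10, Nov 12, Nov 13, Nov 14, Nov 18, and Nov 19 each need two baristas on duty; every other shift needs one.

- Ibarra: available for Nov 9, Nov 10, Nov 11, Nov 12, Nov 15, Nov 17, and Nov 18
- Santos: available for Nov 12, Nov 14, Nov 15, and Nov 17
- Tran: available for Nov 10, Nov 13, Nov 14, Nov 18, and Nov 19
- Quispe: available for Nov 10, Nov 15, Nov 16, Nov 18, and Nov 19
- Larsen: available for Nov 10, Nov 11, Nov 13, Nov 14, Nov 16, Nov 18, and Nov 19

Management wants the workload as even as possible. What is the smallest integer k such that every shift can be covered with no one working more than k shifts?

4

With 5 baristas and 17 worker-slots to fill, someone must work at least ⌈17/5⌉ = 4 shifts, so k ≥ 4.
k = 4 works: Nov 9→Ibarra, Nov 10→Tran+Quispe, Nov 11→Ibarra, Nov 12→Ibarra+Santos, Nov 13→Tran+Larsen, Nov 14→Santos+Tran, Nov 15→Santos, Nov 16→Quispe, Nov 17→Ibarra, Nov 18→Quispe+Larsen, Nov 19→Tran+Quispe.
Loads: Ibarra 4, Santos 3, Tran 4, Quispe 4, Larsen 2 — all ≤ 4.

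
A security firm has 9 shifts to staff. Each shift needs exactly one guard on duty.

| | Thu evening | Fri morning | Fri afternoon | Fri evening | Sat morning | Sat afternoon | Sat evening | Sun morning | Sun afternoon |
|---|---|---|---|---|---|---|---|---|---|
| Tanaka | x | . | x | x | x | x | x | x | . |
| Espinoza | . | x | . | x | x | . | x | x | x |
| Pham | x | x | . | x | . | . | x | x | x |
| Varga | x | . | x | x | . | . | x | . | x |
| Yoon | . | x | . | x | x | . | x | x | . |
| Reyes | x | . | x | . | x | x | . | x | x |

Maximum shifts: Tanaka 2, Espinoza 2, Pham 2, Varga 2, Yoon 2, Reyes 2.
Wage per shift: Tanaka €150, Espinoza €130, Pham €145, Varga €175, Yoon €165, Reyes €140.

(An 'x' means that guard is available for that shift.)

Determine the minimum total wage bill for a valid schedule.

Picking the cheapest available guard for each shift independently would cost €1200, but that ignores the shift limits.
An optimal schedule: Thu evening→Pham, Fri morning→Espinoza, Fri afternoon→Reyes, Fri evening→Tanaka, Sat morning→Espinoza, Sat afternoon→Reyes, Sat evening→Tanaka, Sun morning→Yoon, Sun afternoon→Pham.
Total: 145 + 130 + 140 + 150 + 130 + 140 + 150 + 165 + 145 = €1295.

€1295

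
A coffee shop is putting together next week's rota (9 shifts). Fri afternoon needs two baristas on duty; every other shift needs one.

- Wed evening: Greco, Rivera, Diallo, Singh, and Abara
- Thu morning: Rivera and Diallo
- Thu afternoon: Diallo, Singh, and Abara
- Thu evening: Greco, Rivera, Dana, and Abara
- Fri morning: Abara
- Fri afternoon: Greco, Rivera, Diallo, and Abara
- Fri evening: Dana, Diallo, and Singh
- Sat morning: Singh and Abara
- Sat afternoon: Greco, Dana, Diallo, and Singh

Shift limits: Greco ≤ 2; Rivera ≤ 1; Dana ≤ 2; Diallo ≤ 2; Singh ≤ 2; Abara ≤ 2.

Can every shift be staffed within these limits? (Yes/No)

Fri morning can only be covered by Abara, so that assignment is forced.
One valid schedule: Wed evening→Singh, Thu morning→Rivera, Thu afternoon→Diallo, Thu evening→Greco, Fri morning→Abara, Fri afternoon→Diallo+Abara, Fri evening→Dana, Sat morning→Singh, Sat afternoon→Greco.
Loads: Greco 2/2, Rivera 1/1, Dana 1/2, Diallo 2/2, Singh 2/2, Abara 2/2 — all within limits.

Yes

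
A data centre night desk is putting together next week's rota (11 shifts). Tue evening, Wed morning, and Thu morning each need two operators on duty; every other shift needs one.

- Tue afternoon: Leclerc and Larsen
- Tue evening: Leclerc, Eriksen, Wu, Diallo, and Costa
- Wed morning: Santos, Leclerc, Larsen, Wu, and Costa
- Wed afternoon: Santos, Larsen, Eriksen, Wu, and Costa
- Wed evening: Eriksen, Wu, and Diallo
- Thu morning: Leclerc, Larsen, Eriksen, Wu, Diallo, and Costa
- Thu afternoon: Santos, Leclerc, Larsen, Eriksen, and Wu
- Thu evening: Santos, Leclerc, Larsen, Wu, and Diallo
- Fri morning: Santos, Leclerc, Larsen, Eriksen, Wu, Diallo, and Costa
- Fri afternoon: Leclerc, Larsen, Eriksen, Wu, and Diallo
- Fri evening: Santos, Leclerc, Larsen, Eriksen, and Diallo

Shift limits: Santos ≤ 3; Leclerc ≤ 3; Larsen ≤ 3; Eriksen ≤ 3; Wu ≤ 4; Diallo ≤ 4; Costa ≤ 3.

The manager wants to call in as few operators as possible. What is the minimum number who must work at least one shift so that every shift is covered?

4

14 slots to fill and no one can take more than 4, so at least ⌈14/4⌉ = 4 operators are needed.
Santos, Leclerc, Wu, and Diallo alone can cover everything: Tue afternoon→Leclerc, Tue evening→Leclerc+Wu, Wed morning→Santos+Leclerc, Wed afternoon→Santos, Wed evening→Wu, Thu morning→Wu+Diallo, Thu afternoon→Santos, Thu evening→Diallo, Fri morning→Diallo, Fri afternoon→Wu, Fri evening→Diallo.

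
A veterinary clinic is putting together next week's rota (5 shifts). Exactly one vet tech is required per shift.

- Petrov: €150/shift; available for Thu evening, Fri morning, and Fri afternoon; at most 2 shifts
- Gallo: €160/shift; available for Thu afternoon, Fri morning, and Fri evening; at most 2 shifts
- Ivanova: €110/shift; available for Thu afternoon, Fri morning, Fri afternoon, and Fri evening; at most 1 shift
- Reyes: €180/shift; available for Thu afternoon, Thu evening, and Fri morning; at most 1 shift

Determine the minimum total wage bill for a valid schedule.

Picking the cheapest available vet tech for each shift independently would cost €590, but that ignores the shift limits.
An optimal schedule: Thu afternoon→Gallo, Thu evening→Petrov, Fri morning→Ivanova, Fri afternoon→Petrov, Fri evening→Gallo.
Total: 160 + 150 + 110 + 150 + 160 = €730.

€730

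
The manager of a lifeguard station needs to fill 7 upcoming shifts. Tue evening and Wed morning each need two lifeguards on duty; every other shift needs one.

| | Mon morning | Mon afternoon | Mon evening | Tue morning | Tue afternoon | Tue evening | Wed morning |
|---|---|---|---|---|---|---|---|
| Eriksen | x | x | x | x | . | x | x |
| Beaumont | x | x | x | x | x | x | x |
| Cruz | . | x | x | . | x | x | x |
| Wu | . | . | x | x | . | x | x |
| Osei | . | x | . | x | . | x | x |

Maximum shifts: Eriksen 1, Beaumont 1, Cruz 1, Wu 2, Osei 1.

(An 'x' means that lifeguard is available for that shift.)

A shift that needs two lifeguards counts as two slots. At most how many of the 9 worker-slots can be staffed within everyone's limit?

6

Total capacity across all lifeguards is 1+1+1+2+1 = 6, and 9 slots are needed, so at most 6 can be filled.
An assignment achieving 6: Mon morning→Eriksen, Mon afternoon→Cruz, Mon evening→Wu, Tue morning→Wu, Tue afternoon→Beaumont, Tue evening→Osei.
Loads: Eriksen 1/1, Beaumont 1/1, Cruz 1/1, Wu 2/2, Osei 1/1.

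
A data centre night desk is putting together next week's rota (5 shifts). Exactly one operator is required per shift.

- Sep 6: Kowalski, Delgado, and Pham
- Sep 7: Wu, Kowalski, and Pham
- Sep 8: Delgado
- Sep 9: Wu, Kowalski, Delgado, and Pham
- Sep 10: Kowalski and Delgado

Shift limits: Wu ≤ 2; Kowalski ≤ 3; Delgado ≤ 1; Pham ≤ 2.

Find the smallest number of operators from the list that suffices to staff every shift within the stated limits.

3

5 slots to fill and no one can take more than 3, so at least ⌈5/3⌉ = 2 operators are needed.
No set of 2 operators can cover every shift (each such set leaves at least one shift with no one available or exceeds a cap).
Wu, Kowalski, and Delgado alone can cover everything: Sep 6→Kowalski, Sep 7→Wu, Sep 8→Delgado, Sep 9→Wu, Sep 10→Kowalski.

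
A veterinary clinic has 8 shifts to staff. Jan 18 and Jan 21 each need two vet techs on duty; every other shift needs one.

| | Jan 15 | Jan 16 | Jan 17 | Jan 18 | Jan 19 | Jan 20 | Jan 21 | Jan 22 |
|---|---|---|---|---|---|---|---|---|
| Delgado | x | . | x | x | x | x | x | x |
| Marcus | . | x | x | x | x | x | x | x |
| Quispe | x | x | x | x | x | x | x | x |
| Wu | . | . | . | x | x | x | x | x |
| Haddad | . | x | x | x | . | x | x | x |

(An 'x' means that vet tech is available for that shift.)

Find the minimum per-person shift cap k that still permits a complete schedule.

2

With 5 vet techs and 10 worker-slots to fill, someone must work at least ⌈10/5⌉ = 2 shifts, so k ≥ 2.
k = 2 works: Jan 15→Delgado, Jan 16→Marcus, Jan 17→Delgado, Jan 18→Wu+Haddad, Jan 19→Marcus, Jan 20→Quispe, Jan 21→Wu+Haddad, Jan 22→Quispe.
Loads: Delgado 2, Marcus 2, Quispe 2, Wu 2, Haddad 2 — all ≤ 2.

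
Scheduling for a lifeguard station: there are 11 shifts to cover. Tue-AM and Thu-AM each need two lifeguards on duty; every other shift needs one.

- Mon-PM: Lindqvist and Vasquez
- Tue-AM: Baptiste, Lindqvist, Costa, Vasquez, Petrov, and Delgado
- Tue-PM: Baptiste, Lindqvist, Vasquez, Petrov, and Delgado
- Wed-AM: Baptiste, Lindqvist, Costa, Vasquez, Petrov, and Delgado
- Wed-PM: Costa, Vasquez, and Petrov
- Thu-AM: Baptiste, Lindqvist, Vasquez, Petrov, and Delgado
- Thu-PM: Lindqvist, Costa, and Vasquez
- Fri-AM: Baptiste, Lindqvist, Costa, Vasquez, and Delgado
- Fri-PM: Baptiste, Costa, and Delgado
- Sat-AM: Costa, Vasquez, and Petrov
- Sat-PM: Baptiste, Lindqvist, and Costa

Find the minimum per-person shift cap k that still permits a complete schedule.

With 6 lifeguards and 13 worker-slots to fill, someone must work at least ⌈13/6⌉ = 3 shifts, so k ≥ 3.
k = 3 works: Mon-PM→Lindqvist, Tue-AM→Vasquez+Petrov, Tue-PM→Baptiste, Wed-AM→Costa, Wed-PM→Costa, Thu-AM→Vasquez+Petrov, Thu-PM→Lindqvist, Fri-AM→Lindqvist, Fri-PM→Baptiste, Sat-AM→Costa, Sat-PM→Baptiste.
Loads: Baptiste 3, Lindqvist 3, Costa 3, Vasquez 2, Petrov 2, Delgado 0 — all ≤ 3.

3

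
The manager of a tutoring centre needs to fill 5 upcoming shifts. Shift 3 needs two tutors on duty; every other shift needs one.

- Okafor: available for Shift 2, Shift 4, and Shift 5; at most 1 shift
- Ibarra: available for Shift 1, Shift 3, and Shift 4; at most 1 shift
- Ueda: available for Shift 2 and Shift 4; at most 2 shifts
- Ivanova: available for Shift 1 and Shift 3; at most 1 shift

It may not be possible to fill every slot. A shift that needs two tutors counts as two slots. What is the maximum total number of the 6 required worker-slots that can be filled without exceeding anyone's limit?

Total capacity across all tutors is 1+1+2+1 = 5, and 6 slots are needed, so at most 5 can be filled.
An assignment achieving 5: Shift 1→Ibarra, Shift 2→Ueda, Shift 3→Ivanova, Shift 4→Ueda, Shift 5→Okafor.
Loads: Okafor 1/1, Ibarra 1/1, Ueda 2/2, Ivanova 1/1.

5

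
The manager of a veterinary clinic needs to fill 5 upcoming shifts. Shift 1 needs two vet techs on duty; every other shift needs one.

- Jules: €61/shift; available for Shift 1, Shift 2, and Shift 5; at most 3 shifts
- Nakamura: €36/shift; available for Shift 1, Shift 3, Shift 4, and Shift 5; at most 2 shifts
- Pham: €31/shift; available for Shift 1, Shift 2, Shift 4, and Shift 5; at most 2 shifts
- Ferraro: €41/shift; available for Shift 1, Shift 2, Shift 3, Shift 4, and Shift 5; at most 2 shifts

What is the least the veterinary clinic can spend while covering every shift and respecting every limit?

Picking the cheapest available vet tech for each shift independently would cost €196, but that ignores the shift limits.
An optimal schedule: Shift 1→Nakamura+Ferraro, Shift 2→Pham, Shift 3→Nakamura, Shift 4→Pham, Shift 5→Ferraro.
Total: 36 + 41 + 31 + 36 + 31 + 41 = €216.

€216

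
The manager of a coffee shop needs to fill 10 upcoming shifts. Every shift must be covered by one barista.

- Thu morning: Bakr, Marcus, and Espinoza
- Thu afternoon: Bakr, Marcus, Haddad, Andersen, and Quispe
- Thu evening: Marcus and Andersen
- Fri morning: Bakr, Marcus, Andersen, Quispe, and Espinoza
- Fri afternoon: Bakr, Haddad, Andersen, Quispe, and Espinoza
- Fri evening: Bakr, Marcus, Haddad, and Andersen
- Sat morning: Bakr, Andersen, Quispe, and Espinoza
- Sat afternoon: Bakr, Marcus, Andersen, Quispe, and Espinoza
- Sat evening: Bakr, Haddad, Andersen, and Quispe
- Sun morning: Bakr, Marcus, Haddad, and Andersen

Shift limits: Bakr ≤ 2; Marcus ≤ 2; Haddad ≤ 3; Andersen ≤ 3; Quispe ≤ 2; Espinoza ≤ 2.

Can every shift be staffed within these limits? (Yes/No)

Yes

One valid schedule: Thu morning→Bakr, Thu afternoon→Haddad, Thu evening→Marcus, Fri morning→Andersen, Fri afternoon→Haddad, Fri evening→Bakr, Sat morning→Andersen, Sat afternoon→Andersen, Sat evening→Haddad, Sun morning→Marcus.
Loads: Bakr 2/2, Marcus 2/2, Haddad 3/3, Andersen 3/3, Quispe 0/2, Espinoza 0/2 — all within limits.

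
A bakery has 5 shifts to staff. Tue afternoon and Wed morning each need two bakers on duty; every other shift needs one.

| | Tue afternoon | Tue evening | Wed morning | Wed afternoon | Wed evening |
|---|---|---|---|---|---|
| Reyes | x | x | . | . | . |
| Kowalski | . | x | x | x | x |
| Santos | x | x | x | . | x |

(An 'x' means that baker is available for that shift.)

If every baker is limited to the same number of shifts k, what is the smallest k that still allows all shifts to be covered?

With 3 bakers and 7 worker-slots to fill, someone must work at least ⌈7/3⌉ = 3 shifts, so k ≥ 3.
k = 3 works: Tue afternoon→Reyes+Santos, Tue evening→Reyes, Wed morning→Kowalski+Santos, Wed afternoon→Kowalski, Wed evening→Kowalski.
Loads: Reyes 2, Kowalski 3, Santos 2 — all ≤ 3.

3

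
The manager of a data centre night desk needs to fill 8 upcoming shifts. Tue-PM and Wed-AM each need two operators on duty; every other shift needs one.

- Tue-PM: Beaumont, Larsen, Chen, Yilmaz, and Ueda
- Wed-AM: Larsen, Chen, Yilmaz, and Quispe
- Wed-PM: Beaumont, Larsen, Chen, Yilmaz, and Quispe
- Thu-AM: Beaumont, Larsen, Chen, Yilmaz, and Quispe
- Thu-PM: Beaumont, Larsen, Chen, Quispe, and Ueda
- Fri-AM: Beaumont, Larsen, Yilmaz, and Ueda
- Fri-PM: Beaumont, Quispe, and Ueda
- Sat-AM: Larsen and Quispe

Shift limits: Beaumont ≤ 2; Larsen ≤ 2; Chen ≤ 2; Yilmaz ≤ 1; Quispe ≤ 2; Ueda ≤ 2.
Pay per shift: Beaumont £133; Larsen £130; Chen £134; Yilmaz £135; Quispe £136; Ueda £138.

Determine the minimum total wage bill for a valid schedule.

Picking the cheapest available operator for each shift independently would cost £1310, but that ignores the shift limits.
An optimal schedule: Tue-PM→Yilmaz+Ueda, Wed-AM→Chen+Quispe, Wed-PM→Larsen, Thu-AM→Chen, Thu-PM→Quispe, Fri-AM→Beaumont, Fri-PM→Beaumont, Sat-AM→Larsen.
Total: 135 + 138 + 134 + 136 + 130 + 134 + 136 + 133 + 133 + 130 = £1339.

£1339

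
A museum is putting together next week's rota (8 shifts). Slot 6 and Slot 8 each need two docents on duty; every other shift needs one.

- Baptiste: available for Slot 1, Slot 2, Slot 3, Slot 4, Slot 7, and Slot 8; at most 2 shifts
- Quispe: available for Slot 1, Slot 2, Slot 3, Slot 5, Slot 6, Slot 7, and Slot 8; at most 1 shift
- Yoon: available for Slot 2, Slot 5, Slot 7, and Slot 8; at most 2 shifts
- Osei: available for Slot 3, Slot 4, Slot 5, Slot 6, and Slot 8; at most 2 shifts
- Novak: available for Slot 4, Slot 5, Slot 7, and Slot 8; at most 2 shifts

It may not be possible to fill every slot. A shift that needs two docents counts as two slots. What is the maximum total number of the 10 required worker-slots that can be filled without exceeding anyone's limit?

9

Total capacity across all docents is 2+1+2+2+2 = 9, and 10 slots are needed, so at most 9 can be filled.
An assignment achieving 9: Slot 1→Baptiste, Slot 2→Baptiste, Slot 3→Osei, Slot 4→Novak, Slot 5→Yoon, Slot 6→Quispe+Osei, Slot 7→Yoon, Slot 8→Novak.
Loads: Baptiste 2/2, Quispe 1/1, Yoon 2/2, Osei 2/2, Novak 2/2.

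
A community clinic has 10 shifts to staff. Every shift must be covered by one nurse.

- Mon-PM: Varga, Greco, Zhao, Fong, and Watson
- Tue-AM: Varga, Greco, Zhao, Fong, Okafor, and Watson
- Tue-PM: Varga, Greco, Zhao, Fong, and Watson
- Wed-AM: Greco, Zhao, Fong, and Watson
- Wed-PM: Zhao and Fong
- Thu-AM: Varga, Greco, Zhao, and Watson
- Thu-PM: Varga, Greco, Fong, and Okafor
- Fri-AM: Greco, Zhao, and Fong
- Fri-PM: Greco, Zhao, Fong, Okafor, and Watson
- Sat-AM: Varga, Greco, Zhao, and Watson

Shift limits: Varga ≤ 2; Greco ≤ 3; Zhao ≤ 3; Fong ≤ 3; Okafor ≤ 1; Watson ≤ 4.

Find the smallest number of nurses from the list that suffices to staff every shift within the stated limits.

3

10 slots to fill and no one can take more than 4, so at least ⌈10/4⌉ = 3 nurses are needed.
Greco, Zhao, and Watson alone can cover everything: Mon-PM→Greco, Tue-AM→Zhao, Tue-PM→Zhao, Wed-AM→Watson, Wed-PM→Zhao, Thu-AM→Watson, Thu-PM→Greco, Fri-AM→Greco, Fri-PM→Watson, Sat-AM→Watson.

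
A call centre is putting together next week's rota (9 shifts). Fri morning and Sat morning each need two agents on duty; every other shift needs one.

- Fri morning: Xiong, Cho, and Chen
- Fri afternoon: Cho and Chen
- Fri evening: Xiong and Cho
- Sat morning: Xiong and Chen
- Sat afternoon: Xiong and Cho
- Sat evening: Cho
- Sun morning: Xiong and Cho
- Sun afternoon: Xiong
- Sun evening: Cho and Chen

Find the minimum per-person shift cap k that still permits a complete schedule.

4

With 3 agents and 11 worker-slots to fill, someone must work at least ⌈11/3⌉ = 4 shifts, so k ≥ 4.
k = 4 works: Fri morning→Cho+Chen, Fri afternoon→Cho, Fri evening→Xiong, Sat morning→Xiong+Chen, Sat afternoon→Xiong, Sat evening→Cho, Sun morning→Cho, Sun afternoon→Xiong, Sun evening→Chen.
Loads: Xiong 4, Cho 4, Chen 3 — all ≤ 4.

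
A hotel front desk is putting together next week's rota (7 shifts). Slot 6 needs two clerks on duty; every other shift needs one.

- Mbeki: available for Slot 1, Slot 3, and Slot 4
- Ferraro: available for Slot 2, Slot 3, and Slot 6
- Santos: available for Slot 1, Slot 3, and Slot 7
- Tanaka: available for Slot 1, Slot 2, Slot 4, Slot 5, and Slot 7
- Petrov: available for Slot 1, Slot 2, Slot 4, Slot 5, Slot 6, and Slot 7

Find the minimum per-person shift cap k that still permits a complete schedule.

With 5 clerks and 8 worker-slots to fill, someone must work at least ⌈8/5⌉ = 2 shifts, so k ≥ 2.
k = 2 works: Slot 1→Santos, Slot 2→Ferraro, Slot 3→Mbeki, Slot 4→Mbeki, Slot 5→Tanaka, Slot 6→Ferraro+Petrov, Slot 7→Santos.
Loads: Mbeki 2, Ferraro 2, Santos 2, Tanaka 1, Petrov 1 — all ≤ 2.

2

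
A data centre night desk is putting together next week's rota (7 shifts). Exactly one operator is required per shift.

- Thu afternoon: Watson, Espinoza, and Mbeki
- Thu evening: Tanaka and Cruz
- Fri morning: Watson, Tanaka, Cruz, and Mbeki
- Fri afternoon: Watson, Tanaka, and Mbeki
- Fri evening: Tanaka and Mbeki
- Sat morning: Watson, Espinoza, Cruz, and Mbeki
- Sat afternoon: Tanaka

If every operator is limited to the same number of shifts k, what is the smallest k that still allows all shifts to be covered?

With 5 operators and 7 worker-slots to fill, someone must work at least ⌈7/5⌉ = 2 shifts, so k ≥ 2.
k = 2 works: Thu afternoon→Watson, Thu evening→Tanaka, Fri morning→Cruz, Fri afternoon→Watson, Fri evening→Mbeki, Sat morning→Espinoza, Sat afternoon→Tanaka.
Loads: Watson 2, Tanaka 2, Espinoza 1, Cruz 1, Mbeki 1 — all ≤ 2.

2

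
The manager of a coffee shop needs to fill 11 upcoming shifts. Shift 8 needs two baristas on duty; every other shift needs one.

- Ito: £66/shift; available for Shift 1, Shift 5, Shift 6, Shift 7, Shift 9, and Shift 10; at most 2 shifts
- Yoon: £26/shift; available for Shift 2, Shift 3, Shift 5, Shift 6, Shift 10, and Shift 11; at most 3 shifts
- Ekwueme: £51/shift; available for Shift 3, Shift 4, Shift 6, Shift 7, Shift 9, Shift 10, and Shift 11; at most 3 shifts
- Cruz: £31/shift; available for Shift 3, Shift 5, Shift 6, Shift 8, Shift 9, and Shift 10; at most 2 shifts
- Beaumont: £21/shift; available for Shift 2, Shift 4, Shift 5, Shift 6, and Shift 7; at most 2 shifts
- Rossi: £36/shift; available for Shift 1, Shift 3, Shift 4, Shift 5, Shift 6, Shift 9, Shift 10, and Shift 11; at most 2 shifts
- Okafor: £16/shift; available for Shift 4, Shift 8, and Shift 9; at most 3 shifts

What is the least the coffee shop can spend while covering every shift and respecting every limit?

£302

Shift 8 can only be covered by Cruz and Okafor, so that assignment is forced.
Picking the cheapest available barista for each shift independently would cost £277, but that ignores the shift limits.
An optimal schedule: Shift 1→Rossi, Shift 2→Beaumont, Shift 3→Yoon, Shift 4→Okafor, Shift 5→Yoon, Shift 6→Rossi, Shift 7→Beaumont, Shift 8→Okafor+Cruz, Shift 9→Okafor, Shift 10→Cruz, Shift 11→Yoon.
Total: 36 + 21 + 26 + 16 + 26 + 36 + 21 + 16 + 31 + 16 + 31 + 26 = £302.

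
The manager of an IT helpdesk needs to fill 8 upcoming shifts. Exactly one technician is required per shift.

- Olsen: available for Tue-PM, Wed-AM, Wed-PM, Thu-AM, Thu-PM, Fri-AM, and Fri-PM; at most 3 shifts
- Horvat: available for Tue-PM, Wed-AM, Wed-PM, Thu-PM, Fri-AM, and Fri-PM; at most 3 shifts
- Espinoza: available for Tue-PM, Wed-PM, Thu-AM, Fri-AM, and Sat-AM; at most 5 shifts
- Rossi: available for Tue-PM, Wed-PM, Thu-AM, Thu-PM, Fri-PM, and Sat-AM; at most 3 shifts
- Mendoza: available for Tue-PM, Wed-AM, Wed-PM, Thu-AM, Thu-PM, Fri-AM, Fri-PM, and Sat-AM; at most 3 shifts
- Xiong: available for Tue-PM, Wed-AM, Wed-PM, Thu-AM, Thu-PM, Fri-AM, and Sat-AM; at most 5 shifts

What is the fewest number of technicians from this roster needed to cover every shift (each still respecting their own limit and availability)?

8 slots to fill and no one can take more than 5, so at least ⌈8/5⌉ = 2 technicians are needed.
Olsen and Espinoza alone can cover everything: Tue-PM→Espinoza, Wed-AM→Olsen, Wed-PM→Espinoza, Thu-AM→Espinoza, Thu-PM→Olsen, Fri-AM→Espinoza, Fri-PM→Olsen, Sat-AM→Espinoza.

2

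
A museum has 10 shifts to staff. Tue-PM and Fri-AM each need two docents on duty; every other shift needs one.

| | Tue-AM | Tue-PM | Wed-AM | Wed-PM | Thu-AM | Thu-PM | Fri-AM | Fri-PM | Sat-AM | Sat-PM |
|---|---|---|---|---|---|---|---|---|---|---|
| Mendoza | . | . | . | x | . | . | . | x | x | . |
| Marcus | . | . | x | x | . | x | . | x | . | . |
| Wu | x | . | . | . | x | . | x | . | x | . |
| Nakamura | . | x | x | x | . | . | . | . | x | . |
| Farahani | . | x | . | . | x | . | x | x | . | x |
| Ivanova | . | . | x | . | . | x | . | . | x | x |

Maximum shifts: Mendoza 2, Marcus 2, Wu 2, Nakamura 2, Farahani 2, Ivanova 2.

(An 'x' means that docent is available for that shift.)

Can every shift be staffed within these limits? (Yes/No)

No

Total capacity is 12 and 12 slots are needed, so capacity alone doesn't rule it out.
Shifts {Tue-AM, Tue-PM, Thu-AM, Fri-AM} need 6 worker-slots in total, but the docents available for any of those shifts (Wu, Nakamura, and Farahani) can supply at most 5 among them. So no valid schedule exists.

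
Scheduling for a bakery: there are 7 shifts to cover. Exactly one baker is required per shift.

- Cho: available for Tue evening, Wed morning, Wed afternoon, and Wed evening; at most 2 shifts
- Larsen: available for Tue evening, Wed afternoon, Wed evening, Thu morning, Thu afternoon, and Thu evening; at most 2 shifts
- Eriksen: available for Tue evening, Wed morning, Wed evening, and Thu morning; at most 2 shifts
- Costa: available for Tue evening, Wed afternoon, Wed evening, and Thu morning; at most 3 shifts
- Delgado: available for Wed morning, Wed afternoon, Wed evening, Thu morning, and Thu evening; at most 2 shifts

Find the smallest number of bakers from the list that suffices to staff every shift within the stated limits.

7 slots to fill and no one can take more than 3, so at least ⌈7/3⌉ = 3 bakers are needed.
Cho, Larsen, and Costa alone can cover everything: Tue evening→Cho, Wed morning→Cho, Wed afternoon→Costa, Wed evening→Costa, Thu morning→Costa, Thu afternoon→Larsen, Thu evening→Larsen.

3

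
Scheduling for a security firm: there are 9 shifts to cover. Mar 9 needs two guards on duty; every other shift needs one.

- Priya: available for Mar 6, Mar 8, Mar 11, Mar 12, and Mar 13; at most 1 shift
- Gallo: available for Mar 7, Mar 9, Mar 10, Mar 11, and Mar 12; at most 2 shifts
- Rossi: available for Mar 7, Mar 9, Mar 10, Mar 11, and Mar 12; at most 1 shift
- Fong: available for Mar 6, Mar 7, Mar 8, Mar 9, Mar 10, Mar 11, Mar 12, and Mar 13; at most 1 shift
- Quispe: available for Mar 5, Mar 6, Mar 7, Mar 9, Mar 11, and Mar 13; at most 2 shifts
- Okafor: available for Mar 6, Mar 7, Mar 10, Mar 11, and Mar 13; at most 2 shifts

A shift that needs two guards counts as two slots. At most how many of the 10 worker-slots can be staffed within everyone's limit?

Total capacity across all guards is 1+2+1+1+2+2 = 9, and 10 slots are needed, so at most 9 can be filled.
An assignment achieving 9: Mar 5→Quispe, Mar 6→Fong, Mar 7→Okafor, Mar 8→Priya, Mar 9→Gallo+Rossi, Mar 10→Gallo, Mar 11→Okafor, Mar 13→Quispe.
Loads: Priya 1/1, Gallo 2/2, Rossi 1/1, Fong 1/1, Quispe 2/2, Okafor 2/2.

9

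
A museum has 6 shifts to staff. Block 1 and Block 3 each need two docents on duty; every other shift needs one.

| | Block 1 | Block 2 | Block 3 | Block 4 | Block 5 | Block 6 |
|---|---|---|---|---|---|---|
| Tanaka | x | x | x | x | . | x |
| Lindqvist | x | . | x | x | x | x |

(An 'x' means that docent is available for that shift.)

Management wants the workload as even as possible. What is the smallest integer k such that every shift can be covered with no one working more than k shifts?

With 2 docents and 8 worker-slots to fill, someone must work at least ⌈8/2⌉ = 4 shifts, so k ≥ 4.
k = 4 works: Block 1→Tanaka+Lindqvist, Block 2→Tanaka, Block 3→Tanaka+Lindqvist, Block 4→Tanaka, Block 5→Lindqvist, Block 6→Lindqvist.
Loads: Tanaka 4, Lindqvist 4 — all ≤ 4.

4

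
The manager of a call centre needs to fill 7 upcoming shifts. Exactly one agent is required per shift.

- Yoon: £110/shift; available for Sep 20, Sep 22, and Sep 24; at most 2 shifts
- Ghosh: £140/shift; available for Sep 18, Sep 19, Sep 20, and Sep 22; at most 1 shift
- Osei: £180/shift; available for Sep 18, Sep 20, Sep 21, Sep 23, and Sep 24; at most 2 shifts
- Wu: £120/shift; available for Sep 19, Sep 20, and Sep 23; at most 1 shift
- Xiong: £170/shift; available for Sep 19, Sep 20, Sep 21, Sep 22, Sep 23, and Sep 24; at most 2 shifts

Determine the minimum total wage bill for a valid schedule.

Picking the cheapest available agent for each shift independently would cost £880, but that ignores the shift limits.
An optimal schedule: Sep 18→Ghosh, Sep 19→Wu, Sep 20→Osei, Sep 21→Xiong, Sep 22→Yoon, Sep 23→Xiong, Sep 24→Yoon.
Total: 140 + 120 + 180 + 170 + 110 + 170 + 110 = £1000.

£1000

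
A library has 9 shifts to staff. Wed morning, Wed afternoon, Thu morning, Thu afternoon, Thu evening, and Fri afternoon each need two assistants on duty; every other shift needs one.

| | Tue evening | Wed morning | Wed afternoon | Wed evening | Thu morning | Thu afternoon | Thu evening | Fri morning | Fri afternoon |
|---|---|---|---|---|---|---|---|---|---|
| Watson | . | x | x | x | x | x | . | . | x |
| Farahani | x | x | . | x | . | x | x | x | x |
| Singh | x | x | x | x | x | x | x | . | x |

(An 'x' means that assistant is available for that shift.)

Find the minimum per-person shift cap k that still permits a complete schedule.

With 3 assistants and 15 worker-slots to fill, someone must work at least ⌈15/3⌉ = 5 shifts, so k ≥ 5.
k = 5 works: Tue evening→Farahani, Wed morning→Watson+Farahani, Wed afternoon→Watson+Singh, Wed evening→Watson, Thu morning→Watson+Singh, Thu afternoon→Watson+Singh, Thu evening→Farahani+Singh, Fri morning→Farahani, Fri afternoon→Farahani+Singh.
Loads: Watson 5, Farahani 5, Singh 5 — all ≤ 5.

5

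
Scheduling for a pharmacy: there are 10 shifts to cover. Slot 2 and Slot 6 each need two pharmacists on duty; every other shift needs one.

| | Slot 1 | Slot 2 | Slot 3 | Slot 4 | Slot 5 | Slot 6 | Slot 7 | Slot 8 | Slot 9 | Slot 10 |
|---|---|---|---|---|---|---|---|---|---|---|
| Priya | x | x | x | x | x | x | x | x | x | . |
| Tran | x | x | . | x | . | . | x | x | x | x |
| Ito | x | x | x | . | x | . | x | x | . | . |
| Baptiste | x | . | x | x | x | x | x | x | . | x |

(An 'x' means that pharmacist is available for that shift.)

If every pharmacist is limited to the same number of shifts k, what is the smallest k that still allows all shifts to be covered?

3

With 4 pharmacists and 12 worker-slots to fill, someone must work at least ⌈12/4⌉ = 3 shifts, so k ≥ 3.
k = 3 works: Slot 1→Ito, Slot 2→Priya+Tran, Slot 3→Ito, Slot 4→Tran, Slot 5→Ito, Slot 6→Priya+Baptiste, Slot 7→Baptiste, Slot 8→Baptiste, Slot 9→Priya, Slot 10→Tran.
Loads: Priya 3, Tran 3, Ito 3, Baptiste 3 — all ≤ 3.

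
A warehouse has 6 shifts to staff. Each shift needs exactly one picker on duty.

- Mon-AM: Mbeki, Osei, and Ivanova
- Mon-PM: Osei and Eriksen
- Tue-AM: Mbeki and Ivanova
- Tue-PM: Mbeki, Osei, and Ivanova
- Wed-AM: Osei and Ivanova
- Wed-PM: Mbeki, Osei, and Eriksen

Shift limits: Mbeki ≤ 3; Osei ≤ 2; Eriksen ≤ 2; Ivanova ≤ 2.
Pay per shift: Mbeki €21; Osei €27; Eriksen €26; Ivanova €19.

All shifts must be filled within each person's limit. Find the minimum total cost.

Picking the cheapest available picker for each shift independently would cost €123, but that ignores the shift limits.
An optimal schedule: Mon-AM→Mbeki, Mon-PM→Eriksen, Tue-AM→Ivanova, Tue-PM→Mbeki, Wed-AM→Ivanova, Wed-PM→Mbeki.
Total: 21 + 26 + 19 + 21 + 19 + 21 = €127.

€127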